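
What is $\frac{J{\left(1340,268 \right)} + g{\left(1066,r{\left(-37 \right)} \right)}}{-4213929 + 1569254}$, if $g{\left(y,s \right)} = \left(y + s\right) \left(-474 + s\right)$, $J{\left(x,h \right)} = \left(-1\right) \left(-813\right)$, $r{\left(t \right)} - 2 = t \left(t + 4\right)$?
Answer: $- \frac{155934}{240425} \approx -0.64858$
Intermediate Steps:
$r{\left(t \right)} = 2 + t \left(4 + t\right)$ ($r{\left(t \right)} = 2 + t \left(t + 4\right) = 2 + t \left(4 + t\right)$)
$J{\left(x,h \right)} = 813$
$g{\left(y,s \right)} = \left(-474 + s\right) \left(s + y\right)$ ($g{\left(y,s \right)} = \left(s + y\right) \left(-474 + s\right) = \left(-474 + s\right) \left(s + y\right)$)
$\frac{J{\left(1340,268 \right)} + g{\left(1066,r{\left(-37 \right)} \right)}}{-4213929 + 1569254} = \frac{813 - \left(505284 - \left(2 + \left(-37\right)^{2} + 4 \left(-37\right)\right)^{2} + 474 \left(2 + \left(-37\right)^{2} + 4 \left(-37\right)\right) - \left(2 + \left(-37\right)^{2} + 4 \left(-37\right)\right) 1066\right)}{-4213929 + 1569254} = \frac{813 - \left(505284 - \left(2 + 1369 - 148\right)^{2} + 474 \left(2 + 1369 - 148\right) - \left(2 + 1369 - 148\right) 1066\right)}{-2644675} = \left(813 + \left(1223^{2} - 579702 - 505284 + 1223 \cdot 1066\right)\right) \left(- \frac{1}{2644675}\right) = \left(813 + \left(1495729 - 579702 - 505284 + 1303718\right)\right) \left(- \frac{1}{2644675}\right) = \left(813 + 1714461\right) \left(- \frac{1}{2644675}\right) = 1715274 \left(- \frac{1}{2644675}\right) = - \frac{155934}{240425}$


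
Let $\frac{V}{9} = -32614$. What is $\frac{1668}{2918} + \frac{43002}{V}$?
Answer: $\frac{10114487}{23791913} \approx 0.42512$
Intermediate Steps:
$V = -293526$ ($V = 9 \left(-32614\right) = -293526$)
$\frac{1668}{2918} + \frac{43002}{V} = \frac{1668}{2918} + \frac{43002}{-293526} = 1668 \cdot \frac{1}{2918} + 43002 \left(- \frac{1}{293526}\right) = \frac{834}{1459} - \frac{2389}{16307} = \frac{10114487}{23791913}$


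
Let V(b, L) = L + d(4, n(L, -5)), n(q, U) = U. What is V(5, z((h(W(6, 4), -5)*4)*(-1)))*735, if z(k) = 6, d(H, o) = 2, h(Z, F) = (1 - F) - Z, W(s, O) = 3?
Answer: 5880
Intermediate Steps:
h(Z, F) = 1 - F - Z
V(b, L) = 2 + L (V(b, L) = L + 2 = 2 + L)
V(5, z((h(W(6, 4), -5)*4)*(-1)))*735 = (2 + 6)*735 = 8*735 = 5880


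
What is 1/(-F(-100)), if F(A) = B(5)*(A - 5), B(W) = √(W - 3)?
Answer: √2/210 ≈ 0.0067343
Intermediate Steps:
B(W) = √(-3 + W)
F(A) = √2*(-5 + A) (F(A) = √(-3 + 5)*(A - 5) = √2*(-5 + A))
1/(-F(-100)) = 1/(-√2*(-5 - 100)) = 1/(-√2*(-105)) = 1/(-(-105)*√2) = 1/(105*√2) = √2/210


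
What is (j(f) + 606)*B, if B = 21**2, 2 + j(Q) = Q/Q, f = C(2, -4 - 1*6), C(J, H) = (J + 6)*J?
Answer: 266805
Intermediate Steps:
C(J, H) = J*(6 + J) (C(J, H) = (6 + J)*J = J*(6 + J))
f = 16 (f = 2*(6 + 2) = 2*8 = 16)
j(Q) = -1 (j(Q) = -2 + Q/Q = -2 + 1 = -1)
B = 441
(j(f) + 606)*B = (-1 + 606)*441 = 605*441 = 266805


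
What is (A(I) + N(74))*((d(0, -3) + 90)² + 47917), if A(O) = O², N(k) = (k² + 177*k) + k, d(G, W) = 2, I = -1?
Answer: 1051449269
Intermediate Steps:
N(k) = k² + 178*k
(A(I) + N(74))*((d(0, -3) + 90)² + 47917) = ((-1)² + 74*(178 + 74))*((2 + 90)² + 47917) = (1 + 74*252)*(92² + 47917) = (1 + 18648)*(8464 + 47917) = 18649*56381 = 1051449269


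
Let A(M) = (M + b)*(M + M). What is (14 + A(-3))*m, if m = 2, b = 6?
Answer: -8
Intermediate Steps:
A(M) = 2*M*(6 + M) (A(M) = (M + 6)*(M + M) = (6 + M)*(2*M) = 2*M*(6 + M))
(14 + A(-3))*m = (14 + 2*(-3)*(6 - 3))*2 = (14 + 2*(-3)*3)*2 = (14 - 18)*2 = -4*2 = -8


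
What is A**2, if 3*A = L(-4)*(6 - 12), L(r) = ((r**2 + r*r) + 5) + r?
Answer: 4356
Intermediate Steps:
L(r) = 5 + r + 2*r**2 (L(r) = ((r**2 + r**2) + 5) + r = (2*r**2 + 5) + r = (5 + 2*r**2) + r = 5 + r + 2*r**2)
A = -66 (A = ((5 - 4 + 2*(-4)**2)*(6 - 12))/3 = ((5 - 4 + 2*16)*(-6))/3 = ((5 - 4 + 32)*(-6))/3 = (33*(-6))/3 = (1/3)*(-198) = -66)
A**2 = (-66)**2 = 4356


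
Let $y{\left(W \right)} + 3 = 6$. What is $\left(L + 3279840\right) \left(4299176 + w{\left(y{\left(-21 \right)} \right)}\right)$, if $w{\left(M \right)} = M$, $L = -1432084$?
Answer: $7943833792324$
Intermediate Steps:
$y{\left(W \right)} = 3$ ($y{\left(W \right)} = -3 + 6 = 3$)
$\left(L + 3279840\right) \left(4299176 + w{\left(y{\left(-21 \right)} \right)}\right) = \left(-1432084 + 3279840\right) \left(4299176 + 3\right) = 1847756 \cdot 4299179 = 7943833792324$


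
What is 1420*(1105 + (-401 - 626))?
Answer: 110760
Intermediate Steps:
1420*(1105 + (-401 - 626)) = 1420*(1105 - 1027) = 1420*78 = 110760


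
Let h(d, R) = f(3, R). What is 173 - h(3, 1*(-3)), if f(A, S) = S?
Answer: 176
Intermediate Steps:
h(d, R) = R
173 - h(3, 1*(-3)) = 173 - (-3) = 173 - 1*(-3) = 173 + 3 = 176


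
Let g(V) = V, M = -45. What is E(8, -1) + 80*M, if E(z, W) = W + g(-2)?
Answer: -3603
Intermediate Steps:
E(z, W) = -2 + W (E(z, W) = W - 2 = -2 + W)
E(8, -1) + 80*M = (-2 - 1) + 80*(-45) = -3 - 3600 = -3603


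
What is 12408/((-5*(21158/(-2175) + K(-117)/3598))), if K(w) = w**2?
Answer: 19420133040/46352909 ≈ 418.96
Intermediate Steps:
12408/((-5*(21158/(-2175) + K(-117)/3598))) = 12408/((-5*(21158/(-2175) + (-117)**2/3598))) = 12408/((-5*(21158*(-1/2175) + 13689*(1/3598)))) = 12408/((-5*(-21158/2175 + 13689/3598))) = 12408/((-5*(-46352909/7825650))) = 12408/(46352909/1565130) = 12408*(1565130/46352909) = 19420133040/46352909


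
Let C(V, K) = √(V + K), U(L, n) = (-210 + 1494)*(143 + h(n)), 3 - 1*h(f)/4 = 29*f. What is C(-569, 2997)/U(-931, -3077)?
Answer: √607/229249854 ≈ 1.0747e-7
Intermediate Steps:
h(f) = 12 - 116*f
U(L, n) = 199020 - 148944*n (U(L, n) = (-210 + 1494)*(143 + (12 - 116*n)) = 1284*(155 - 116*n) = 199020 - 148944*n)
C(V, K) = √(K + V)
C(-569, 2997)/U(-931, -3077) = √(2997 - 569)/(199020 - 148944*(-3077)) = √2428/(199020 + 458300688) = (2*√607)/458499708 = (2*√607)*(1/458499708) = √607/229249854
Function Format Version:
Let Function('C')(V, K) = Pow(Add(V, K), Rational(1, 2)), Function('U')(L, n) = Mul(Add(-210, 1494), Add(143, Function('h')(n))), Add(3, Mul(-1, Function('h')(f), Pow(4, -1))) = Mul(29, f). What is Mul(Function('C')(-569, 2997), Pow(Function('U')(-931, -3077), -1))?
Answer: Mul(Rational(1, 229249854), Pow(607, Rational(1, 2))) ≈ 1.0747e-7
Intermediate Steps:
Function('h')(f) = Add(12, Mul(-116, f)) (Function('h')(f) = Add(12, Mul(-4, Mul(29, f))) = Add(12, Mul(-116, f)))
Function('U')(L, n) = Add(199020, Mul(-148944, n)) (Function('U')(L, n) = Mul(Add(-210, 1494), Add(143, Add(12, Mul(-116, n)))) = Mul(1284, Add(155, Mul(-116, n))) = Add(199020, Mul(-148944, n)))
Function('C')(V, K) = Pow(Add(K, V), Rational(1, 2))
Mul(Function('C')(-569, 2997), Pow(Function('U')(-931, -3077), -1)) = Mul(Pow(Add(2997, -569), Rational(1, 2)), Pow(Add(199020, Mul(-148944, -3077)), -1)) = Mul(Pow(2428, Rational(1, 2)), Pow(Add(199020, 458300688), -1)) = Mul(Mul(2, Pow(607, Rational(1, 2))), Pow(458499708, -1)) = Mul(Mul(2, Pow(607, Rational(1, 2))), Rational(1, 458499708)) = Mul(Rational(1, 229249854), Pow(607, Rational(1, 2)))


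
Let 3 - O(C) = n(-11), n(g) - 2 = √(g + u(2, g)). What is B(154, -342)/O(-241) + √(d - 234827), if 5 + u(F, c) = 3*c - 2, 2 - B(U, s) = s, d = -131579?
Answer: (-√366406 + 344*I + I*√18686706)/(I + √51) ≈ 6.6154 + 652.56*I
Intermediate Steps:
B(U, s) = 2 - s
u(F, c) = -7 + 3*c (u(F, c) = -5 + (3*c - 2) = -5 + (-2 + 3*c) = -7 + 3*c)
n(g) = 2 + √(-7 + 4*g) (n(g) = 2 + √(g + (-7 + 3*g)) = 2 + √(-7 + 4*g))
O(C) = 1 - I*√51 (O(C) = 3 - (2 + √(-7 + 4*(-11))) = 3 - (2 + √(-7 - 44)) = 3 - (2 + √(-51)) = 3 - (2 + I*√51) = 3 + (-2 - I*√51) = 1 - I*√51)
B(154, -342)/O(-241) + √(d - 234827) = (2 - 1*(-342))/(1 - I*√51) + √(-131579 - 234827) = (2 + 342)/(1 - I*√51) + √(-366406) = 344/(1 - I*√51) + I*√366406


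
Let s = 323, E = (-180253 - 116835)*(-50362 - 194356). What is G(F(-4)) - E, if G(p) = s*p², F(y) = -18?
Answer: -72702676532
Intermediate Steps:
E = 72702781184 (E = -297088*(-244718) = 72702781184)
G(p) = 323*p²
G(F(-4)) - E = 323*(-18)² - 1*72702781184 = 323*324 - 72702781184 = 104652 - 72702781184 = -72702676532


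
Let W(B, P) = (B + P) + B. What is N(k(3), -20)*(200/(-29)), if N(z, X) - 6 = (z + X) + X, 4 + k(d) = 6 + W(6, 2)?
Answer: 3600/29 ≈ 124.14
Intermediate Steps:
W(B, P) = P + 2*B
k(d) = 16 (k(d) = -4 + (6 + (2 + 2*6)) = -4 + (6 + (2 + 12)) = -4 + (6 + 14) = -4 + 20 = 16)
N(z, X) = 6 + z + 2*X (N(z, X) = 6 + ((z + X) + X) = 6 + ((X + z) + X) = 6 + (z + 2*X) = 6 + z + 2*X)
N(k(3), -20)*(200/(-29)) = (6 + 16 + 2*(-20))*(200/(-29)) = (6 + 16 - 40)*(200*(-1/29)) = -18*(-200/29) = 3600/29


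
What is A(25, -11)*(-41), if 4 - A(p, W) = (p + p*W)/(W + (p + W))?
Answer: -10742/3 ≈ -3580.7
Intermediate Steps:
A(p, W) = 4 - (p + W*p)/(p + 2*W) (A(p, W) = 4 - (p + p*W)/(W + (p + W)) = 4 - (p + W*p)/(W + (W + p)) = 4 - (p + W*p)/(p + 2*W))
A(25, -11)*(-41) = ((3*25 + 8*(-11) - 1*(-11)*25)/(25 + 2*(-11)))*(-41) = ((75 - 88 + 275)/(25 - 22))*(-41) = (262/3)*(-41) = -10742/3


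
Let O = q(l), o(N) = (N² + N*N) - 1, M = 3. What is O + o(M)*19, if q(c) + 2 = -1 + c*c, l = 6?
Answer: 356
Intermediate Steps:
o(N) = -1 + 2*N² (o(N) = (N² + N²) - 1 = 2*N² - 1 = -1 + 2*N²)
q(c) = -3 + c² (q(c) = -2 + (-1 + c*c) = -2 + (-1 + c²) = -3 + c²)
O = 33 (O = -3 + 6² = -3 + 36 = 33)
O + o(M)*19 = 33 + (-1 + 2*3²)*19 = 33 + (-1 + 2*9)*19 = 33 + (-1 + 18)*19 = 33 + 17*19 = 33 + 323 = 356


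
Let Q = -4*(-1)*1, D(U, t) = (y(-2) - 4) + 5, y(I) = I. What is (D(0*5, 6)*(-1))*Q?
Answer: 4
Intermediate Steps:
D(U, t) = -1 (D(U, t) = (-2 - 4) + 5 = -6 + 5 = -1)
Q = 4 (Q = 4*1 = 4)
(D(0*5, 6)*(-1))*Q = -1*(-1)*4 = 1*4 = 4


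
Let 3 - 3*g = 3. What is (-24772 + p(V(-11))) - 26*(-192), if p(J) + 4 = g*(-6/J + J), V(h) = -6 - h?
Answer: -19784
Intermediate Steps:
g = 0 (g = 1 - ⅓*3 = 1 - 1 = 0)
p(J) = -4 (p(J) = -4 + 0*(-6/J + J) = -4 + 0*(J - 6/J) = -4 + 0 = -4)
(-24772 + p(V(-11))) - 26*(-192) = (-24772 - 4) - 26*(-192) = -24776 + 4992 = -19784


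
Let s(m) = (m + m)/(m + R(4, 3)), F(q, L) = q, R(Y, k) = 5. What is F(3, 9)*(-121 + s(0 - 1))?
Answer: -729/2 ≈ -364.50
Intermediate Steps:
s(m) = 2*m/(5 + m) (s(m) = (m + m)/(m + 5) = (2*m)/(5 + m) = 2*m/(5 + m))
F(3, 9)*(-121 + s(0 - 1)) = 3*(-121 + 2*(0 - 1)/(5 + (0 - 1))) = 3*(-121 + 2*(-1)/(5 - 1)) = 3*(-121 + 2*(-1)/4) = 3*(-121 + 2*(-1)*(¼)) = 3*(-121 - ½) = 3*(-243/2) = -729/2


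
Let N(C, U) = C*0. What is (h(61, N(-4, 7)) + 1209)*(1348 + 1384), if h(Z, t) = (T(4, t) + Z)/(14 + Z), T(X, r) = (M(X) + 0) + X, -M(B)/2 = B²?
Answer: 82604752/25 ≈ 3.3042e+6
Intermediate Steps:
M(B) = -2*B²
N(C, U) = 0
T(X, r) = X - 2*X² (T(X, r) = (-2*X² + 0) + X = -2*X² + X = X - 2*X²)
h(Z, t) = (-28 + Z)/(14 + Z) (h(Z, t) = (4*(1 - 2*4) + Z)/(14 + Z) = (4*(1 - 8) + Z)/(14 + Z) = (4*(-7) + Z)/(14 + Z) = (-28 + Z)/(14 + Z))
(h(61, N(-4, 7)) + 1209)*(1348 + 1384) = ((-28 + 61)/(14 + 61) + 1209)*(1348 + 1384) = (33/75 + 1209)*2732 = ((1/75)*33 + 1209)*2732 = (11/25 + 1209)*2732 = (30236/25)*2732 = 82604752/25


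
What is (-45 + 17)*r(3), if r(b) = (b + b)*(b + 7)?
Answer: -1680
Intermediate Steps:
r(b) = 2*b*(7 + b) (r(b) = (2*b)*(7 + b) = 2*b*(7 + b))
(-45 + 17)*r(3) = (-45 + 17)*(2*3*(7 + 3)) = -56*3*10 = -28*60 = -1680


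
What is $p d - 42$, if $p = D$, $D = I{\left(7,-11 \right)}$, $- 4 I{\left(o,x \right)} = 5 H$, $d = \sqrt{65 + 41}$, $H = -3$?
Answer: $-42 + \frac{15 \sqrt{106}}{4} \approx -3.3914$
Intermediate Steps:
$d = \sqrt{106} \approx 10.296$
$I{\left(o,x \right)} = \frac{15}{4}$ ($I{\left(o,x \right)} = - \frac{5 \left(-3\right)}{4} = \left(- \frac{1}{4}\right) \left(-15\right) = \frac{15}{4}$)
$D = \frac{15}{4} \approx 3.75$
$p = \frac{15}{4} \approx 3.75$
$p d - 42 = \frac{15 \sqrt{106}}{4} - 42 = -42 + \frac{15 \sqrt{106}}{4}$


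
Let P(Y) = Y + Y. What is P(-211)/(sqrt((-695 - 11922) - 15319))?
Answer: 211*I*sqrt(194)/1164 ≈ 2.5248*I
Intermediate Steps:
P(Y) = 2*Y
P(-211)/(sqrt((-695 - 11922) - 15319)) = (2*(-211))/(sqrt((-695 - 11922) - 15319)) = -422/sqrt(-12617 - 15319) = -422*(-I*sqrt(194)/2328) = -(-211)*I*sqrt(194)/1164 = 211*I*sqrt(194)/1164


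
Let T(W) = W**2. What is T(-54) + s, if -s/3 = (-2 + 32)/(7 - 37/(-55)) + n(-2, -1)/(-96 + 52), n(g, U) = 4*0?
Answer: 612801/211 ≈ 2904.3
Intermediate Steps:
n(g, U) = 0
s = -2475/211 (s = -3*((-2 + 32)/(7 - 37/(-55)) + 0/(-96 + 52)) = -3*(30/(7 - 37*(-1/55)) + 0/(-44)) = -3*(30/(7 + 37/55) - 1/44*0) = -3*(30/(422/55) + 0) = -3*(30*(55/422) + 0) = -3*(825/211 + 0) = -3*825/211 = -2475/211 ≈ -11.730)
T(-54) + s = (-54)**2 - 2475/211 = 2916 - 2475/211 = 612801/211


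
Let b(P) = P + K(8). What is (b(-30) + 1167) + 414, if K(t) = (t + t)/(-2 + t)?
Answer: 4661/3 ≈ 1553.7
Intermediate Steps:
K(t) = 2*t/(-2 + t) (K(t) = (2*t)/(-2 + t) = 2*t/(-2 + t))
b(P) = 8/3 + P (b(P) = P + 2*8/(-2 + 8) = P + 2*8/6 = P + 2*8*(1/6) = P + 8/3 = 8/3 + P)
(b(-30) + 1167) + 414 = ((8/3 - 30) + 1167) + 414 = (-82/3 + 1167) + 414 = 3419/3 + 414 = 4661/3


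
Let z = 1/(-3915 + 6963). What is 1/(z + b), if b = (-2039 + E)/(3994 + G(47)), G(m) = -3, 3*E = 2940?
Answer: -12164568/3223841 ≈ -3.7733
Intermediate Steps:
E = 980 (E = (1/3)*2940 = 980)
b = -1059/3991 (b = (-2039 + 980)/(3994 - 3) = -1059/3991 ≈ -0.26535)
z = 1/3048 ≈ 0.00032808
1/(z + b) = 1/(1/3048 - 1059/3991) = 1/(-3223841/12164568) = -12164568/3223841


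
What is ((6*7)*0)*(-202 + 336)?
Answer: 0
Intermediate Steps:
((6*7)*0)*(-202 + 336) = (42*0)*134 = 0*134 = 0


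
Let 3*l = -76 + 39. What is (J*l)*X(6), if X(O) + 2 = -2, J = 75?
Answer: 3700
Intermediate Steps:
X(O) = -4 (X(O) = -2 - 2 = -4)
l = -37/3 (l = (-76 + 39)/3 = (⅓)*(-37) = -37/3 ≈ -12.333)
(J*l)*X(6) = (75*(-37/3))*(-4) = -925*(-4) = 3700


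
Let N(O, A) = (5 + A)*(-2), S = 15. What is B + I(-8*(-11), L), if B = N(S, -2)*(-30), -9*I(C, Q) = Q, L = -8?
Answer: 1628/9 ≈ 180.89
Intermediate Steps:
I(C, Q) = -Q/9
N(O, A) = -10 - 2*A
B = 180 (B = (-10 - 2*(-2))*(-30) = (-10 + 4)*(-30) = -6*(-30) = 180)
B + I(-8*(-11), L) = 180 - ⅑*(-8) = 180 + 8/9 = 1628/9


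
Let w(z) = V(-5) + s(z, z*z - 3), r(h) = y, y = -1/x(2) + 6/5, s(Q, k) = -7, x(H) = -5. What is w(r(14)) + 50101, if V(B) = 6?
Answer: 50100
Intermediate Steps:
y = 7/5 (y = -1/(-5) + 6/5 = -1*(-⅕) + 6*(⅕) = ⅕ + 6/5 = 7/5 ≈ 1.4000)
r(h) = 7/5
w(z) = -1 (w(z) = 6 - 7 = -1)
w(r(14)) + 50101 = -1 + 50101 = 50100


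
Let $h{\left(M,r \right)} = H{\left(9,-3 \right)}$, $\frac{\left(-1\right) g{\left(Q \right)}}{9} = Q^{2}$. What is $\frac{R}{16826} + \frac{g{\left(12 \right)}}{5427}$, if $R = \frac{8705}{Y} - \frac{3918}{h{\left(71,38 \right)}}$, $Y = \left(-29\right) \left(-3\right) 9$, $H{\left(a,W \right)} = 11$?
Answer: $- \frac{2517884021}{9709796646} \approx -0.25931$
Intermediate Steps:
$g{\left(Q \right)} = - 9 Q^{2}$
$Y = 783$ ($Y = 87 \cdot 9 = 783$)
$h{\left(M,r \right)} = 11$
$R = - \frac{2972039}{8613}$ ($R = \frac{8705}{783} - \frac{3918}{11} = - \frac{2972039}{8613} \approx -345.06$)
$\frac{R}{16826} + \frac{g{\left(12 \right)}}{5427} = - \frac{2972039}{8613 \cdot 16826} + \frac{\left(-9\right) 12^{2}}{5427} = \left(- \frac{2972039}{8613}\right) \frac{1}{16826} + \left(-9\right) 144 \cdot \frac{1}{5427} = - \frac{2972039}{144922338} - \frac{16}{67} = - \frac{2517884021}{9709796646}$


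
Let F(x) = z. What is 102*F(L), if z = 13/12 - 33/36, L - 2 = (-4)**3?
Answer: 17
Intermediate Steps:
L = -62 (L = 2 + (-4)**3 = 2 - 64 = -62)
z = 1/6 (z = 13*(1/12) - 33*1/36 = 13/12 - 11/12 = 1/6 ≈ 0.16667)
F(x) = 1/6
102*F(L) = 102*(1/6) = 17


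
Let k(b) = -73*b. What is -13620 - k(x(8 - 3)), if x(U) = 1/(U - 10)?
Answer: -68173/5 ≈ -13635.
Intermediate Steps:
x(U) = 1/(-10 + U)
-13620 - k(x(8 - 3)) = -13620 - (-73)/(-10 + (8 - 3)) = -13620 - (-73)/(-10 + 5) = -13620 - (-73)/(-5) = -13620 - (-73)*(-1)/5 = -13620 - 1*73/5 = -13620 - 73/5 = -68173/5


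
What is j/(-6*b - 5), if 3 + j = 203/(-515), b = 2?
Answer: 1748/8755 ≈ 0.19966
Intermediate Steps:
j = -1748/515 (j = -3 + 203/(-515) = -3 + 203*(-1/515) = -3 - 203/515 = -1748/515 ≈ -3.3942)
j/(-6*b - 5) = -1748/(515*(-6*2 - 5)) = -1748/(515*(-12 - 5)) = -1748/515/(-17) = -1748/515*(-1/17) = 1748/8755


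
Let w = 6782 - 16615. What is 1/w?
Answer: -1/9833 ≈ -0.00010170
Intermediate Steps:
w = -9833
1/w = 1/(-9833) = -1/9833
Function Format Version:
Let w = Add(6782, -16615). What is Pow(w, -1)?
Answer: Rational(-1, 9833) ≈ -0.00010170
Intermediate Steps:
w = -9833
Pow(w, -1) = Pow(-9833, -1) = Rational(-1, 9833)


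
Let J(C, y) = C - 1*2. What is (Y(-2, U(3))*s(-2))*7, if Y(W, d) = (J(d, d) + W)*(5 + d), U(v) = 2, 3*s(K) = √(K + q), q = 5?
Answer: -98*√3/3 ≈ -56.580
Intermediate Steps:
J(C, y) = -2 + C (J(C, y) = C - 2 = -2 + C)
s(K) = √(5 + K)/3 (s(K) = √(K + 5)/3 = √(5 + K)/3)
Y(W, d) = (5 + d)*(-2 + W + d) (Y(W, d) = ((-2 + d) + W)*(5 + d) = (-2 + W + d)*(5 + d) = (5 + d)*(-2 + W + d))
(Y(-2, U(3))*s(-2))*7 = ((-10 + 2² + 3*2 + 5*(-2) - 2*2)*(√(5 - 2)/3))*7 = ((-10 + 4 + 6 - 10 - 4)*(√3/3))*7 = -14*√3/3*7 = -98*√3/3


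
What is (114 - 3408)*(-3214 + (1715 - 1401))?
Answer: 9552600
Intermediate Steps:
(114 - 3408)*(-3214 + (1715 - 1401)) = -3294*(-3214 + 314) = -3294*(-2900) = 9552600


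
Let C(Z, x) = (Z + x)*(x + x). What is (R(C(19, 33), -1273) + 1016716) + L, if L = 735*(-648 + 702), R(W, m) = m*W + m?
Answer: -3313803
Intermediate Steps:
C(Z, x) = 2*x*(Z + x) (C(Z, x) = (Z + x)*(2*x) = 2*x*(Z + x))
R(W, m) = m + W*m (R(W, m) = W*m + m = m + W*m)
L = 39690 (L = 735*54 = 39690)
(R(C(19, 33), -1273) + 1016716) + L = (-1273*(1 + 2*33*(19 + 33)) + 1016716) + 39690 = (-1273*(1 + 2*33*52) + 1016716) + 39690 = (-1273*(1 + 3432) + 1016716) + 39690 = (-1273*3433 + 1016716) + 39690 = (-4370209 + 1016716) + 39690 = -3353493 + 39690 = -3313803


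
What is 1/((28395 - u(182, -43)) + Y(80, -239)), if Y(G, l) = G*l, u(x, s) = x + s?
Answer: 1/9136 ≈ 0.00010946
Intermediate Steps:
u(x, s) = s + x
1/((28395 - u(182, -43)) + Y(80, -239)) = 1/((28395 - (-43 + 182)) + 80*(-239)) = 1/((28395 - 1*139) - 19120) = 1/((28395 - 139) - 19120) = 1/(28256 - 19120) = 1/9136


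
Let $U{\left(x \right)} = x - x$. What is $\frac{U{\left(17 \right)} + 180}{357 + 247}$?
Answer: $\frac{45}{151} \approx 0.29801$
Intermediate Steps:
$U{\left(x \right)} = 0$
$\frac{U{\left(17 \right)} + 180}{357 + 247} = \frac{0 + 180}{357 + 247} = \frac{180}{604} = 180 \cdot \frac{1}{604} = \frac{45}{151}$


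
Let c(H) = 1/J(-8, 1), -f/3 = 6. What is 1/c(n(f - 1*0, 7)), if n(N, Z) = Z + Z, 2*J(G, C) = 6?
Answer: 3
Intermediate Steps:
f = -18 (f = -3*6 = -18)
J(G, C) = 3 (J(G, C) = (½)*6 = 3)
n(N, Z) = 2*Z
c(H) = ⅓ (c(H) = 1/3 = ⅓)
1/c(n(f - 1*0, 7)) = 1/(⅓) = 3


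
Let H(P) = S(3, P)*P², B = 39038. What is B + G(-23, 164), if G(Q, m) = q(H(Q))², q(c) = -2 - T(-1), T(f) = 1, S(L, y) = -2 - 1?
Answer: 39047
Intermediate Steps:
S(L, y) = -3
H(P) = -3*P²
q(c) = -3 (q(c) = -2 - 1*1 = -2 - 1 = -3)
G(Q, m) = 9 (G(Q, m) = (-3)² = 9)
B + G(-23, 164) = 39038 + 9 = 39047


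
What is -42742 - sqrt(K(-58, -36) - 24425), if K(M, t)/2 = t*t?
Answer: -42742 - I*sqrt(21833) ≈ -42742.0 - 147.76*I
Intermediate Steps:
K(M, t) = 2*t**2 (K(M, t) = 2*(t*t) = 2*t**2)
-42742 - sqrt(K(-58, -36) - 24425) = -42742 - sqrt(2*(-36)**2 - 24425) = -42742 - sqrt(2*1296 - 24425) = -42742 - sqrt(2592 - 24425) = -42742 - sqrt(-21833) = -42742 - I*sqrt(21833)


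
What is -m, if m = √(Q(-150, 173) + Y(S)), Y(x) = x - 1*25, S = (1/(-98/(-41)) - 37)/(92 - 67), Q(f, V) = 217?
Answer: -√933630/70 ≈ -13.803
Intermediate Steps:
S = -717/490 (S = (1/(-98*(-1/41)) - 37)/25 = (1/(98/41) - 37)*(1/25) = (41/98 - 37)*(1/25) = -3585/98*1/25 = -717/490 ≈ -1.4633)
Y(x) = -25 + x (Y(x) = x - 25 = -25 + x)
m = √933630/70 (m = √(217 + (-25 - 717/490)) = √(217 - 12967/490) = √(93363/490) = √933630/70 ≈ 13.803)
-m = -√933630/70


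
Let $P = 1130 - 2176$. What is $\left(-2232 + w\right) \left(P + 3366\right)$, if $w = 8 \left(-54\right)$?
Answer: $-6180480$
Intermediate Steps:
$P = -1046$
$w = -432$
$\left(-2232 + w\right) \left(P + 3366\right) = \left(-2232 - 432\right) \left(-1046 + 3366\right) = \left(-2664\right) 2320 = -6180480$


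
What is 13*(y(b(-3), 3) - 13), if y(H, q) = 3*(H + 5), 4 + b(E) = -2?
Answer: -208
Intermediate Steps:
b(E) = -6 (b(E) = -4 - 2 = -6)
y(H, q) = 15 + 3*H (y(H, q) = 3*(5 + H) = 15 + 3*H)
13*(y(b(-3), 3) - 13) = 13*((15 + 3*(-6)) - 13) = 13*((15 - 18) - 13) = 13*(-3 - 13) = 13*(-16) = -208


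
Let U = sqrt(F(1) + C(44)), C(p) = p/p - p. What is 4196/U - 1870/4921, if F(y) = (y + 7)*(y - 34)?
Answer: -1870/4921 - 4196*I*sqrt(307)/307 ≈ -0.38 - 239.48*I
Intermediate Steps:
F(y) = (-34 + y)*(7 + y) (F(y) = (7 + y)*(-34 + y) = (-34 + y)*(7 + y))
C(p) = 1 - p
U = I*sqrt(307) (U = sqrt((-238 + 1**2 - 27*1) + (1 - 1*44)) = sqrt((-238 + 1 - 27) + (1 - 44)) = sqrt(-264 - 43) = sqrt(-307) = I*sqrt(307) ≈ 17.521*I)
4196/U - 1870/4921 = 4196/((I*sqrt(307))) - 1870/4921 = 4196*(-I*sqrt(307)/307) - 1870*1/4921 = -4196*I*sqrt(307)/307 - 1870/4921 = -1870/4921 - 4196*I*sqrt(307)/307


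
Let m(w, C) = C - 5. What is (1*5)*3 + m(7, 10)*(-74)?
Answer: -355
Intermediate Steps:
m(w, C) = -5 + C
(1*5)*3 + m(7, 10)*(-74) = (1*5)*3 + (-5 + 10)*(-74) = 5*3 + 5*(-74) = 15 - 370 = -355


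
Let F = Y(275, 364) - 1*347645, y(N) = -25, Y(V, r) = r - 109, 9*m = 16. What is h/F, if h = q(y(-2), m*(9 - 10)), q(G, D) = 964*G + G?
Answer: 4825/69478 ≈ 0.069446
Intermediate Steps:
m = 16/9 (m = (⅑)*16 = 16/9 ≈ 1.7778)
Y(V, r) = -109 + r
q(G, D) = 965*G
h = -24125 (h = 965*(-25) = -24125)
F = -347390 (F = (-109 + 364) - 1*347645 = 255 - 347645 = -347390)
h/F = -24125/(-347390) = -24125*(-1/347390) = 4825/69478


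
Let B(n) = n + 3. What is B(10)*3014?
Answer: 39182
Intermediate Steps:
B(n) = 3 + n
B(10)*3014 = (3 + 10)*3014 = 13*3014 = 39182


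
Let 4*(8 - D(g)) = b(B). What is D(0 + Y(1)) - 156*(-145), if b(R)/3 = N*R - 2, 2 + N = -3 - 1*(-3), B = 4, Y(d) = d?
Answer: 45271/2 ≈ 22636.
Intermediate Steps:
N = -2 (N = -2 + (-3 - 1*(-3)) = -2 + (-3 + 3) = -2 + 0 = -2)
b(R) = -6 - 6*R (b(R) = 3*(-2*R - 2) = 3*(-2 - 2*R) = -6 - 6*R)
D(g) = 31/2 (D(g) = 8 - (-6 - 6*4)/4 = 8 - (-6 - 24)/4 = 8 - 1/4*(-30) = 8 + 15/2 = 31/2)
D(0 + Y(1)) - 156*(-145) = 31/2 - 156*(-145) = 31/2 + 22620 = 45271/2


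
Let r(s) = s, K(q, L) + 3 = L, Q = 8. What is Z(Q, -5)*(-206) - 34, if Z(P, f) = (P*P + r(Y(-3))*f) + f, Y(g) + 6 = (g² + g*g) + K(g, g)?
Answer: -6008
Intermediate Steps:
K(q, L) = -3 + L
Y(g) = -9 + g + 2*g² (Y(g) = -6 + ((g² + g*g) + (-3 + g)) = -6 + ((g² + g²) + (-3 + g)) = -6 + (2*g² + (-3 + g)) = -6 + (-3 + g + 2*g²) = -9 + g + 2*g²)
Z(P, f) = P² + 7*f (Z(P, f) = (P*P + (-9 - 3 + 2*(-3)²)*f) + f = (P² + (-9 - 3 + 2*9)*f) + f = (P² + (-9 - 3 + 18)*f) + f = (P² + 6*f) + f = P² + 7*f)
Z(Q, -5)*(-206) - 34 = (8² + 7*(-5))*(-206) - 34 = (64 - 35)*(-206) - 34 = 29*(-206) - 34 = -5974 - 34 = -6008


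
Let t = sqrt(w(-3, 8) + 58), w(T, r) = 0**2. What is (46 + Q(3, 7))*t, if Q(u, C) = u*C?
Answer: 67*sqrt(58) ≈ 510.26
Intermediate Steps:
Q(u, C) = C*u
w(T, r) = 0
t = sqrt(58) (t = sqrt(0 + 58) = sqrt(58) ≈ 7.6158)
(46 + Q(3, 7))*t = (46 + 7*3)*sqrt(58) = (46 + 21)*sqrt(58) = 67*sqrt(58)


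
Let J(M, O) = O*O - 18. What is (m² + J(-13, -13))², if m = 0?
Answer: 22801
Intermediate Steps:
J(M, O) = -18 + O² (J(M, O) = O² - 18 = -18 + O²)
(m² + J(-13, -13))² = (0² + (-18 + (-13)²))² = (0 + (-18 + 169))² = (0 + 151)² = 151² = 22801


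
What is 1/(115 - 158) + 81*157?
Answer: 546830/43 ≈ 12717.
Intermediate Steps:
1/(115 - 158) + 81*157 = 1/(-43) + 12717 = -1/43 + 12717 = 546830/43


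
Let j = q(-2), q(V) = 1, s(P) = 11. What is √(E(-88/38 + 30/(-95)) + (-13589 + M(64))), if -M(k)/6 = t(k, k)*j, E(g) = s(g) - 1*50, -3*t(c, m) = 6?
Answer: 4*I*√851 ≈ 116.69*I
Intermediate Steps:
t(c, m) = -2 (t(c, m) = -⅓*6 = -2)
j = 1
E(g) = -39 (E(g) = 11 - 1*50 = 11 - 50 = -39)
M(k) = 12 (M(k) = -(-12) = -6*(-2) = 12)
√(E(-88/38 + 30/(-95)) + (-13589 + M(64))) = √(-39 + (-13589 + 12)) = √(-39 - 13577) = √(-13616) = 4*I*√851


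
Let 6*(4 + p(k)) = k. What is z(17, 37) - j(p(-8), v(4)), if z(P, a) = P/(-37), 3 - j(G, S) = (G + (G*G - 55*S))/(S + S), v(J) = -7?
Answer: -152029/4662 ≈ -32.610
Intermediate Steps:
p(k) = -4 + k/6
j(G, S) = 3 - (G + G² - 55*S)/(2*S) (j(G, S) = 3 - (G + (G*G - 55*S))/(S + S) = 3 - (G + (G² - 55*S))/(2*S) = 3 - (G + G² - 55*S)*1/(2*S) = 3 - (G + G² - 55*S)/(2*S))
z(P, a) = -P/37 (z(P, a) = P*(-1/37) = -P/37)
z(17, 37) - j(p(-8), v(4)) = -1/37*17 - (-(-4 + (⅙)*(-8)) - (-4 + (⅙)*(-8))² + 61*(-7))/(2*(-7)) = -17/37 - (-1)*(-(-4 - 4/3) - (-4 - 4/3)² - 427)/(2*7) = -17/37 - (-1)*(-1*(-16/3) - (-16/3)² - 427)/(2*7) = -17/37 - (-1)*(16/3 - 1*256/9 - 427)/(2*7) = -17/37 - (-1)*(16/3 - 256/9 - 427)/(2*7) = -17/37 - (-1)*(-4051)/(2*7*9) = -17/37 - 1*4051/126 = -17/37 - 4051/126 = -152029/4662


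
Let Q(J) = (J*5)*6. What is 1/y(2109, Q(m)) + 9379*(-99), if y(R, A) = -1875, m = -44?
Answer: -1740976876/1875 ≈ -9.2852e+5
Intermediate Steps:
Q(J) = 30*J (Q(J) = (5*J)*6 = 30*J)
1/y(2109, Q(m)) + 9379*(-99) = 1/(-1875) + 9379*(-99) = -1/1875 - 928521 = -1740976876/1875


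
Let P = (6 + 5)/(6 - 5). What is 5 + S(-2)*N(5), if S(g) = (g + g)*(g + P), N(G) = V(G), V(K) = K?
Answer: -175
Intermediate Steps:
N(G) = G
P = 11 (P = 11/1 = 11*1 = 11)
S(g) = 2*g*(11 + g) (S(g) = (g + g)*(g + 11) = (2*g)*(11 + g) = 2*g*(11 + g))
5 + S(-2)*N(5) = 5 + (2*(-2)*(11 - 2))*5 = 5 + (2*(-2)*9)*5 = 5 - 36*5 = 5 - 180 = -175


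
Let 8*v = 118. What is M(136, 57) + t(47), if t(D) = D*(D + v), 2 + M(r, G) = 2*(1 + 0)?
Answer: 11609/4 ≈ 2902.3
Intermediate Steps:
v = 59/4 (v = (⅛)*118 = 59/4 ≈ 14.750)
M(r, G) = 0 (M(r, G) = -2 + 2*(1 + 0) = -2 + 2*1 = -2 + 2 = 0)
t(D) = D*(59/4 + D) (t(D) = D*(D + 59/4) = D*(59/4 + D))
M(136, 57) + t(47) = 0 + (¼)*47*(59 + 4*47) = 0 + (¼)*47*(59 + 188) = 0 + (¼)*47*247 = 0 + 11609/4 = 11609/4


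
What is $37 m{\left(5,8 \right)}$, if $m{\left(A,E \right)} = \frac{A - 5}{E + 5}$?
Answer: $0$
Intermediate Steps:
$m{\left(A,E \right)} = \frac{-5 + A}{5 + E}$
$37 m{\left(5,8 \right)} = 37 \frac{-5 + 5}{5 + 8} = 37 \cdot \frac{1}{13} \cdot 0 = 37 \cdot 0 = 0$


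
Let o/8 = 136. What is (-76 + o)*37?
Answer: 37444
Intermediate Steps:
o = 1088 (o = 8*136 = 1088)
(-76 + o)*37 = (-76 + 1088)*37 = 1012*37 = 37444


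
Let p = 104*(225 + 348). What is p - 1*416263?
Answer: -356671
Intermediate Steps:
p = 59592 (p = 104*573 = 59592)
p - 1*416263 = 59592 - 1*416263 = 59592 - 416263 = -356671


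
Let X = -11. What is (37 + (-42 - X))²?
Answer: 36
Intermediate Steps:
(37 + (-42 - X))² = (37 + (-42 - 1*(-11)))² = (37 + (-42 + 11))² = (37 - 31)² = 6² = 36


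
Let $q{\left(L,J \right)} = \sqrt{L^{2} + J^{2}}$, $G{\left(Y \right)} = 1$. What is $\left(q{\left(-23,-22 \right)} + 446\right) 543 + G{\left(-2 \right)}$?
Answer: $242179 + 543 \sqrt{1013} \approx 2.5946 \cdot 10^{5}$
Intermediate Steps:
$q{\left(L,J \right)} = \sqrt{J^{2} + L^{2}}$
$\left(q{\left(-23,-22 \right)} + 446\right) 543 + G{\left(-2 \right)} = \left(\sqrt{\left(-22\right)^{2} + \left(-23\right)^{2}} + 446\right) 543 + 1 = \left(\sqrt{484 + 529} + 446\right) 543 + 1 = \left(\sqrt{1013} + 446\right) 543 + 1 = \left(446 + \sqrt{1013}\right) 543 + 1 = \left(242178 + 543 \sqrt{1013}\right) + 1 = 242179 + 543 \sqrt{1013}$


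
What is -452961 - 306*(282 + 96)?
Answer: -568629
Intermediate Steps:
-452961 - 306*(282 + 96) = -452961 - 306*378 = -452961 - 115668 = -568629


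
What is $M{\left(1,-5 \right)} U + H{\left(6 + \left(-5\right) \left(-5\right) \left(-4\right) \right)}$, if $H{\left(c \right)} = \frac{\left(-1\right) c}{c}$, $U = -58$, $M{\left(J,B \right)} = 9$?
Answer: $-523$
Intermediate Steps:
$H{\left(c \right)} = -1$
$M{\left(1,-5 \right)} U + H{\left(6 + \left(-5\right) \left(-5\right) \left(-4\right) \right)} = 9 \left(-58\right) - 1 = -522 - 1 = -523$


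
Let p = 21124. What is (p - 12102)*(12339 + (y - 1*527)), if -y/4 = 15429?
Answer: -450233888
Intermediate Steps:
y = -61716 (y = -4*15429 = -61716)
(p - 12102)*(12339 + (y - 1*527)) = (21124 - 12102)*(12339 + (-61716 - 1*527)) = 9022*(12339 + (-61716 - 527)) = 9022*(12339 - 62243) = 9022*(-49904) = -450233888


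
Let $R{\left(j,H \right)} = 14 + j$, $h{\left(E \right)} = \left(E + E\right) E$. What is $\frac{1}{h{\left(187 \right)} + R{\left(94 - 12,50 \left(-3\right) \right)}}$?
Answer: $\frac{1}{70034} \approx 1.4279 \cdot 10^{-5}$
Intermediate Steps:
$h{\left(E \right)} = 2 E^{2}$ ($h{\left(E \right)} = 2 E E = 2 E^{2}$)
$\frac{1}{h{\left(187 \right)} + R{\left(94 - 12,50 \left(-3\right) \right)}} = \frac{1}{2 \cdot 187^{2} + \left(14 + \left(94 - 12\right)\right)} = \frac{1}{2 \cdot 34969 + \left(14 + \left(94 - 12\right)\right)} = \frac{1}{69938 + \left(14 + 82\right)} = \frac{1}{69938 + 96} = \frac{1}{70034}$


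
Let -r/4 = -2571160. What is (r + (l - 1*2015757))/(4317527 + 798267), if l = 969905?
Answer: 4619394/2557897 ≈ 1.8059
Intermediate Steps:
r = 10284640 (r = -4*(-2571160) = 10284640)
(r + (l - 1*2015757))/(4317527 + 798267) = (10284640 + (969905 - 1*2015757))/(4317527 + 798267) = (10284640 + (969905 - 2015757))/5115794 = (10284640 - 1045852)*(1/5115794) = 9238788*(1/5115794) = 4619394/2557897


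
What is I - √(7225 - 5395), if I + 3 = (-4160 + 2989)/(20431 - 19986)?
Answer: -2506/445 - √1830 ≈ -48.410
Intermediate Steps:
I = -2506/445 (I = -3 + (-4160 + 2989)/(20431 - 19986) = -3 - 1171/445 = -2506/445 ≈ -5.6315)
I - √(7225 - 5395) = -2506/445 - √(7225 - 5395) = -2506/445 - √1830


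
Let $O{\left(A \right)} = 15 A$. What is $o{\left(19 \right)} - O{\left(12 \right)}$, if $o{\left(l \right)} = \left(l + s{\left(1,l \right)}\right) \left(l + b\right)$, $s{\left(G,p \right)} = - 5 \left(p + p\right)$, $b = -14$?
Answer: $-1035$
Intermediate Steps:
$s{\left(G,p \right)} = - 10 p$ ($s{\left(G,p \right)} = - 5 \cdot 2 p = - 10 p$)
$o{\left(l \right)} = - 9 l \left(-14 + l\right)$ ($o{\left(l \right)} = \left(l - 10 l\right) \left(l - 14\right) = - 9 l \left(-14 + l\right)$)
$o{\left(19 \right)} - O{\left(12 \right)} = 9 \cdot 19 \left(14 - 19\right) - 15 \cdot 12 = 9 \cdot 19 \left(14 - 19\right) - 180 = 9 \cdot 19 \left(-5\right) - 180 = -855 - 180 = -1035$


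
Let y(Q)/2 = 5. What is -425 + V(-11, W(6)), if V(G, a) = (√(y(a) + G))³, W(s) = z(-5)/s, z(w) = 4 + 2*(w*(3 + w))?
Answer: -425 - I ≈ -425.0 - 1.0*I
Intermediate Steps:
y(Q) = 10 (y(Q) = 2*5 = 10)
z(w) = 4 + 2*w*(3 + w)
W(s) = 24/s (W(s) = (4 + 2*(-5)² + 6*(-5))/s = (4 + 2*25 - 30)/s = (4 + 50 - 30)/s = 24/s)
V(G, a) = (10 + G)^(3/2) (V(G, a) = (√(10 + G))³ = (10 + G)^(3/2))
-425 + V(-11, W(6)) = -425 + (10 - 11)^(3/2) = -425 + (-1)^(3/2) = -425 - I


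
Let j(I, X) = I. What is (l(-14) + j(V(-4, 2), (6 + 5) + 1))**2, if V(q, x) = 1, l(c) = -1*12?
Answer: 121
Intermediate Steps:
l(c) = -12
(l(-14) + j(V(-4, 2), (6 + 5) + 1))**2 = (-12 + 1)**2 = (-11)**2 = 121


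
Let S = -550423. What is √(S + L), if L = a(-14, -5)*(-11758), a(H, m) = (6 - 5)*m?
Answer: I*√491633 ≈ 701.17*I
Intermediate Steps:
a(H, m) = m (a(H, m) = 1*m = m)
L = 58790 (L = -5*(-11758) = 58790)
√(S + L) = √(-550423 + 58790) = √(-491633) = I*√491633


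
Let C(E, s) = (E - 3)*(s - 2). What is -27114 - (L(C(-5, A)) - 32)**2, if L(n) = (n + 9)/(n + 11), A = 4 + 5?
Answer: -56846299/2025 ≈ -28072.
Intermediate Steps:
A = 9
C(E, s) = (-3 + E)*(-2 + s)
L(n) = (9 + n)/(11 + n)
-27114 - (L(C(-5, A)) - 32)**2 = -27114 - ((9 + (6 - 3*9 - 2*(-5) - 5*9))/(11 + (6 - 3*9 - 2*(-5) - 5*9)) - 32)**2 = -27114 - ((9 + (6 - 27 + 10 - 45))/(11 + (6 - 27 + 10 - 45)) - 32)**2 = -27114 - ((9 - 56)/(11 - 56) - 32)**2 = -27114 - (-47/(-45) - 32)**2 = -27114 - (-1/45*(-47) - 32)**2 = -27114 - (47/45 - 32)**2 = -27114 - (-1393/45)**2 = -27114 - 1*1940449/2025 = -27114 - 1940449/2025 = -56846299/2025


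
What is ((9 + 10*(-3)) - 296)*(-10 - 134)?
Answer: 45648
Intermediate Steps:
((9 + 10*(-3)) - 296)*(-10 - 134) = ((9 - 30) - 296)*(-144) = (-21 - 296)*(-144) = -317*(-144) = 45648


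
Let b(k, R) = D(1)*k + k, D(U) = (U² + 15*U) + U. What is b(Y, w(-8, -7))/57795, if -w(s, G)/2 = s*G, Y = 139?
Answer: 834/19265 ≈ 0.043291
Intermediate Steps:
D(U) = U² + 16*U
w(s, G) = -2*G*s (w(s, G) = -2*s*G = -2*G*s)
b(k, R) = 18*k (b(k, R) = (1*(16 + 1))*k + k = (1*17)*k + k = 17*k + k = 18*k)
b(Y, w(-8, -7))/57795 = (18*139)/57795 = 2502*(1/57795) = 834/19265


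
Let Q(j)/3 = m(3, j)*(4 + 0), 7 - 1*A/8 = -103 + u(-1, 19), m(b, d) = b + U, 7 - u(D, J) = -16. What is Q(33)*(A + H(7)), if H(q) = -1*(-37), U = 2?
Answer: 43980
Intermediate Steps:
u(D, J) = 23 (u(D, J) = 7 - 1*(-16) = 7 + 16 = 23)
H(q) = 37
m(b, d) = 2 + b (m(b, d) = b + 2 = 2 + b)
A = 696 (A = 56 - 8*(-103 + 23) = 56 - 8*(-80) = 56 + 640 = 696)
Q(j) = 60 (Q(j) = 3*((2 + 3)*(4 + 0)) = 3*(5*4) = 3*20 = 60)
Q(33)*(A + H(7)) = 60*(696 + 37) = 60*733 = 43980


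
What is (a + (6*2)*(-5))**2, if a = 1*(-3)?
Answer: 3969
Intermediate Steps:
a = -3
(a + (6*2)*(-5))**2 = (-3 + (6*2)*(-5))**2 = (-3 + 12*(-5))**2 = (-3 - 60)**2 = (-63)**2 = 3969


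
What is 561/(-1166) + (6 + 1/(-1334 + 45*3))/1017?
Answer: -61426075/129254598 ≈ -0.47523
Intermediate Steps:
561/(-1166) + (6 + 1/(-1334 + 45*3))/1017 = 561*(-1/1166) + (6 + 1/(-1334 + 135))*(1/1017) = -51/106 + (6 + 1/(-1199))*(1/1017) = -51/106 + (6 - 1/1199)*(1/1017) = -51/106 + (7193/1199)*(1/1017) = -51/106 + 7193/1219383 = -61426075/129254598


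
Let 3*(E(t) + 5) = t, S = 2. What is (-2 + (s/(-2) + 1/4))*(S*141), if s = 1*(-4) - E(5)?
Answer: -799/2 ≈ -399.50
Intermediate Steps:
E(t) = -5 + t/3
s = -⅔ (s = 1*(-4) - (-5 + (⅓)*5) = -4 - (-5 + 5/3) = -4 - 1*(-10/3) = -4 + 10/3 = -⅔ ≈ -0.66667)
(-2 + (s/(-2) + 1/4))*(S*141) = (-2 + (-⅔/(-2) + 1/4))*(2*141) = (-2 + (-⅔*(-½) + 1*(¼)))*282 = (-2 + (⅓ + ¼))*282 = (-2 + 7/12)*282 = -17/12*282 = -799/2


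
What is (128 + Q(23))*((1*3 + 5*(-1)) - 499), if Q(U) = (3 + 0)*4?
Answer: -70140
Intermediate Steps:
Q(U) = 12 (Q(U) = 3*4 = 12)
(128 + Q(23))*((1*3 + 5*(-1)) - 499) = (128 + 12)*((1*3 + 5*(-1)) - 499) = 140*((3 - 5) - 499) = 140*(-2 - 499) = 140*(-501) = -70140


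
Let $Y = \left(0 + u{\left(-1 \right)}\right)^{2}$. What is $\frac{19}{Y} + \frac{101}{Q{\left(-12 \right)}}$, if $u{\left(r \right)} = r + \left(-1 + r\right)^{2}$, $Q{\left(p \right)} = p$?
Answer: $- \frac{227}{36} \approx -6.3056$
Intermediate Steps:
$Y = 9$ ($Y = \left(0 - \left(1 - \left(-1 - 1\right)^{2}\right)\right)^{2} = \left(0 - \left(1 - \left(-2\right)^{2}\right)\right)^{2} = \left(0 + \left(-1 + 4\right)\right)^{2} = \left(0 + 3\right)^{2} = 3^{2} = 9$)
$\frac{19}{Y} + \frac{101}{Q{\left(-12 \right)}} = \frac{19}{9} + \frac{101}{-12} = 19 \cdot \frac{1}{9} + 101 \left(- \frac{1}{12}\right) = \frac{19}{9} - \frac{101}{12} = - \frac{227}{36}$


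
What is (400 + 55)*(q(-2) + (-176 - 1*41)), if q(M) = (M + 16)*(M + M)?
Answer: -124215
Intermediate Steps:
q(M) = 2*M*(16 + M) (q(M) = (16 + M)*(2*M) = 2*M*(16 + M))
(400 + 55)*(q(-2) + (-176 - 1*41)) = (400 + 55)*(2*(-2)*(16 - 2) + (-176 - 1*41)) = 455*(2*(-2)*14 + (-176 - 41)) = 455*(-56 - 217) = 455*(-273) = -124215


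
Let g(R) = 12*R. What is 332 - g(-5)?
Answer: 392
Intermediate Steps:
332 - g(-5) = 332 - 12*(-5) = 332 - 1*(-60) = 332 + 60 = 392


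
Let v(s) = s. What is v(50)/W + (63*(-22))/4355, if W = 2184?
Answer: -108049/365820 ≈ -0.29536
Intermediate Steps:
v(50)/W + (63*(-22))/4355 = 50/2184 + (63*(-22))/4355 = 50*(1/2184) - 1386*1/4355 = 25/1092 - 1386/4355 = -108049/365820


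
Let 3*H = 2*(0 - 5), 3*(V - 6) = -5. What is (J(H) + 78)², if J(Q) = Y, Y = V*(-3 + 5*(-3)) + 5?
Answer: 25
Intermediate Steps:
V = 13/3 (V = 6 + (⅓)*(-5) = 6 - 5/3 = 13/3 ≈ 4.3333)
H = -10/3 (H = (2*(0 - 5))/3 = (2*(-5))/3 = (⅓)*(-10) = -10/3 ≈ -3.3333)
Y = -73 (Y = 13*(-3 + 5*(-3))/3 + 5 = 13*(-3 - 15)/3 + 5 = (13/3)*(-18) + 5 = -78 + 5 = -73)
J(Q) = -73
(J(H) + 78)² = (-73 + 78)² = 5² = 25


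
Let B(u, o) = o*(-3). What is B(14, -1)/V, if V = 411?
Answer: 1/137 ≈ 0.0072993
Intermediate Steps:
B(u, o) = -3*o
B(14, -1)/V = -3*(-1)/411 = 3*(1/411) = 1/137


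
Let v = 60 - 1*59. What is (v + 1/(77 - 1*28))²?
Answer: 2500/2401 ≈ 1.0412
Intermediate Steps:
v = 1 (v = 60 - 59 = 1)
(v + 1/(77 - 1*28))² = (1 + 1/(77 - 1*28))² = (1 + 1/(77 - 28))² = (1 + 1/49)² = (50/49)² = 2500/2401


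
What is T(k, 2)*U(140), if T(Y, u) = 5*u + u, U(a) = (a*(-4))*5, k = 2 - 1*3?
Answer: -33600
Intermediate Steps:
k = -1 (k = 2 - 3 = -1)
U(a) = -20*a (U(a) = -4*a*5 = -20*a)
T(Y, u) = 6*u
T(k, 2)*U(140) = (6*2)*(-20*140) = 12*(-2800) = -33600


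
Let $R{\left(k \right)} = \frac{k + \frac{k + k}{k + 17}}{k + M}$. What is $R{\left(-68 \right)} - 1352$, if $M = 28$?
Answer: $- \frac{40511}{30} \approx -1350.4$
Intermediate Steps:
$R{\left(k \right)} = \frac{k + \frac{2 k}{17 + k}}{28 + k}$ ($R{\left(k \right)} = \frac{k + \frac{k + k}{k + 17}}{k + 28} = \frac{k + \frac{2 k}{17 + k}}{28 + k}$)
$R{\left(-68 \right)} - 1352 = - \frac{68 \left(19 - 68\right)}{476 + \left(-68\right)^{2} + 45 \left(-68\right)} - 1352 = \left(-68\right) \frac{1}{476 + 4624 - 3060} \left(-49\right) - 1352 = \left(-68\right) \frac{1}{2040} \left(-49\right) - 1352 = \frac{49}{30} - 1352 = - \frac{40511}{30}$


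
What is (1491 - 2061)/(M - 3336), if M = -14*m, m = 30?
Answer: 95/626 ≈ 0.15176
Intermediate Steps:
M = -420 (M = -14*30 = -420)
(1491 - 2061)/(M - 3336) = (1491 - 2061)/(-420 - 3336) = -570/(-3756) = -570*(-1/3756) = 95/626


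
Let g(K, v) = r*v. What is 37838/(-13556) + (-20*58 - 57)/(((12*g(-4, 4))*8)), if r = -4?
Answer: -10405379/5205504 ≈ -1.9989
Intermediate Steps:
g(K, v) = -4*v
37838/(-13556) + (-20*58 - 57)/(((12*g(-4, 4))*8)) = 37838/(-13556) + (-20*58 - 57)/(((12*(-4*4))*8)) = 37838*(-1/13556) + (-1160 - 57)/(((12*(-16))*8)) = -18919/6778 - 1217/((-192*8)) = -18919/6778 - 1217/(-1536) = -18919/6778 - 1217*(-1/1536) = -18919/6778 + 1217/1536 = -10405379/5205504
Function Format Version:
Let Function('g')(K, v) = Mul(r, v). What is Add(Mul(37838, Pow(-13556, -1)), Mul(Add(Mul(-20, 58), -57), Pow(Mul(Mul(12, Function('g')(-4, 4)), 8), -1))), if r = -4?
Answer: Rational(-10405379, 5205504) ≈ -1.9989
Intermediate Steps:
Function('g')(K, v) = Mul(-4, v)
Add(Mul(37838, Pow(-13556, -1)), Mul(Add(Mul(-20, 58), -57), Pow(Mul(Mul(12, Function('g')(-4, 4)), 8), -1))) = Add(Mul(37838, Pow(-13556, -1)), Mul(Add(Mul(-20, 58), -57), Pow(Mul(Mul(12, Mul(-4, 4)), 8), -1))) = Add(Mul(37838, Rational(-1, 13556)), Mul(Add(-1160, -57), Pow(Mul(Mul(12, -16), 8), -1))) = Add(Rational(-18919, 6778), Mul(-1217, Pow(Mul(-192, 8), -1))) = Add(Rational(-18919, 6778), Mul(-1217, Pow(-1536, -1))) = Add(Rational(-18919, 6778), Mul(-1217, Rational(-1, 1536))) = Add(Rational(-18919, 6778), Rational(1217, 1536)) = Rational(-10405379, 5205504)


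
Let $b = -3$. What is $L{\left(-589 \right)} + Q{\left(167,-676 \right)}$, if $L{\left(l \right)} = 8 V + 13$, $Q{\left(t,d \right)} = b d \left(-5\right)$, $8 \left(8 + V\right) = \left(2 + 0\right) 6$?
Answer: $-10179$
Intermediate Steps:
$V = - \frac{13}{2}$ ($V = -8 + \frac{\left(2 + 0\right) 6}{8} = -8 + \frac{2 \cdot 6}{8} = -8 + \frac{1}{8} \cdot 12 = -8 + \frac{3}{2} = - \frac{13}{2} \approx -6.5$)
$Q{\left(t,d \right)} = 15 d$ ($Q{\left(t,d \right)} = - 3 d \left(-5\right) = 15 d$)
$L{\left(l \right)} = -39$ ($L{\left(l \right)} = 8 \left(- \frac{13}{2}\right) + 13 = -52 + 13 = -39$)
$L{\left(-589 \right)} + Q{\left(167,-676 \right)} = -39 + 15 \left(-676\right) = -39 - 10140 = -10179$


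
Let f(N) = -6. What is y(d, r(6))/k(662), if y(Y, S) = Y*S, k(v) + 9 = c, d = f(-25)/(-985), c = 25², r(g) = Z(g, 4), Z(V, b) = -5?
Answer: -3/60676 ≈ -4.9443e-5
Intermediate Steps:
r(g) = -5
c = 625
d = 6/985 (d = -6/(-985) = -6*(-1/985) = 6/985 ≈ 0.0060914)
k(v) = 616 (k(v) = -9 + 625 = 616)
y(Y, S) = S*Y
y(d, r(6))/k(662) = -5*6/985/616 = -6/197*1/616 = -3/60676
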